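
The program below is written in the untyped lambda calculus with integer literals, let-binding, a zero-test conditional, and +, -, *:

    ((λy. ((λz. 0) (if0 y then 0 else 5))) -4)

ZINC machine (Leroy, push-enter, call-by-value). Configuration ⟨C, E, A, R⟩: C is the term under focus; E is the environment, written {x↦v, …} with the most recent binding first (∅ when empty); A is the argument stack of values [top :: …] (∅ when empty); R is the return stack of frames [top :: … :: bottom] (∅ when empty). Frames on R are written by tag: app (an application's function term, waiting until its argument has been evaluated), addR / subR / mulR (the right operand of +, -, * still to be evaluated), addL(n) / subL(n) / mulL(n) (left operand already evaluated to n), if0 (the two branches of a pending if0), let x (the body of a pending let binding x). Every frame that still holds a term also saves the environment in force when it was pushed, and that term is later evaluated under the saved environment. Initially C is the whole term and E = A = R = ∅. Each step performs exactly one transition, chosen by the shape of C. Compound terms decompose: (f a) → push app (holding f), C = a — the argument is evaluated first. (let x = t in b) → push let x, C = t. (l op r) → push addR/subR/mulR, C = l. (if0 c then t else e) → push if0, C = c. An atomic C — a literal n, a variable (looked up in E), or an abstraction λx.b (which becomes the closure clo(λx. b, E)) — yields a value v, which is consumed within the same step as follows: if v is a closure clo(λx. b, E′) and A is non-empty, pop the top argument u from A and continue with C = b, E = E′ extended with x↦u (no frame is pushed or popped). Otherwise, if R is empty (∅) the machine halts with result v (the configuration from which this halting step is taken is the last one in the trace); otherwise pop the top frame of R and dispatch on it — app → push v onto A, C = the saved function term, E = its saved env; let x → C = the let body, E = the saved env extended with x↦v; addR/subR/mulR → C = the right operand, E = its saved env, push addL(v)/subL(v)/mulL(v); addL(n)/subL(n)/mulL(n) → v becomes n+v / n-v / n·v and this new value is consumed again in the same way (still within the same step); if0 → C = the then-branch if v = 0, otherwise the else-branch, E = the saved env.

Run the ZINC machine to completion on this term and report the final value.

step 0: ⟨C=((λy. ((λz. 0) (if0 y then 0 else 5))) -4); E=∅; A=∅; R=∅⟩
step 1: ⟨C=-4; E=∅; A=∅; R=[app]⟩
step 2: ⟨C=(λy. ((λz. 0) (if0 y then 0 else 5))); E=∅; A=[-4]; R=∅⟩
step 3: ⟨C=((λz. 0) (if0 y then 0 else 5)); E={y↦-4}; A=∅; R=∅⟩
step 4: ⟨C=(if0 y then 0 else 5); E={y↦-4}; A=∅; R=[app]⟩
step 5: ⟨C=y; E={y↦-4}; A=∅; R=[if0 :: app]⟩
step 6: ⟨C=5; E={y↦-4}; A=∅; R=[app]⟩
step 7: ⟨C=(λz. 0); E={y↦-4}; A=[5]; R=∅⟩
step 8: ⟨C=0; E={z↦5, y↦-4}; A=∅; R=∅⟩
→ final value 0

Answer: 0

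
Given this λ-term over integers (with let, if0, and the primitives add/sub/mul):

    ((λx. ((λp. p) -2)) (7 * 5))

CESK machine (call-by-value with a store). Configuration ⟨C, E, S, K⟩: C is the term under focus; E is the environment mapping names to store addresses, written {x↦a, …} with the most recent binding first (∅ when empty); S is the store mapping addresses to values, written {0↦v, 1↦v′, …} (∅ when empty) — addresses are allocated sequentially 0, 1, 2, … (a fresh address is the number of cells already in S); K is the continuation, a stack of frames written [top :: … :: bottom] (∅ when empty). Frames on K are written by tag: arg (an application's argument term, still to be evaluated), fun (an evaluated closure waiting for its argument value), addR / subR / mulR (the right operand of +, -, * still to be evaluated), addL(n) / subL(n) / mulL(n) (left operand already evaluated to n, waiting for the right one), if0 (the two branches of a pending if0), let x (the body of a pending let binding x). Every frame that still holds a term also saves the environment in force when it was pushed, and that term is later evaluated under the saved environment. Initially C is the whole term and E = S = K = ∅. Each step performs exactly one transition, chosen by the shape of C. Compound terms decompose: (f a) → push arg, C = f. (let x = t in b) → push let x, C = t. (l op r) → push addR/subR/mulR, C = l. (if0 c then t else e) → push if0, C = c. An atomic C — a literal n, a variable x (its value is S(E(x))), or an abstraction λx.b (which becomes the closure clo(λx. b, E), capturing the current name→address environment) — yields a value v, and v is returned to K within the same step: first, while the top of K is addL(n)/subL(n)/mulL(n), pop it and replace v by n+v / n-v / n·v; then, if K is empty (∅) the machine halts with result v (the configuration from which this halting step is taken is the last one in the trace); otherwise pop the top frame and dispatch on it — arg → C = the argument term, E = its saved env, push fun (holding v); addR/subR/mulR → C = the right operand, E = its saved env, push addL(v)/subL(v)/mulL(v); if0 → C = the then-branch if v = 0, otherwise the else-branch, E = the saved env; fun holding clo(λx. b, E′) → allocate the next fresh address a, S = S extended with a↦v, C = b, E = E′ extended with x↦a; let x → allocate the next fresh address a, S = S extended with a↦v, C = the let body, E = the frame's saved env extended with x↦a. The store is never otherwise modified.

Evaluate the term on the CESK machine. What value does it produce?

[0] [C=((λx. ((λp. p) -2)) (7 * 5)) | E=∅ | S=∅ | K=∅]
[1] [C=(λx. ((λp. p) -2)) | E=∅ | S=∅ | K=[arg]]
[2] [C=(7 * 5) | E=∅ | S=∅ | K=[fun]]
[3] [C=7 | E=∅ | S=∅ | K=[mulR :: fun]]
[4] [C=5 | E=∅ | S=∅ | K=[mulL(7) :: fun]]
[5] [C=((λp. p) -2) | E={x↦0} | S={0↦35} | K=∅]
[6] [C=(λp. p) | E={x↦0} | S={0↦35} | K=[arg]]
[7] [C=-2 | E={x↦0} | S={0↦35} | K=[fun]]
[8] [C=p | E={p↦1, x↦0} | S={0↦35, 1↦-2} | K=∅]
→ final value -2

Answer: -2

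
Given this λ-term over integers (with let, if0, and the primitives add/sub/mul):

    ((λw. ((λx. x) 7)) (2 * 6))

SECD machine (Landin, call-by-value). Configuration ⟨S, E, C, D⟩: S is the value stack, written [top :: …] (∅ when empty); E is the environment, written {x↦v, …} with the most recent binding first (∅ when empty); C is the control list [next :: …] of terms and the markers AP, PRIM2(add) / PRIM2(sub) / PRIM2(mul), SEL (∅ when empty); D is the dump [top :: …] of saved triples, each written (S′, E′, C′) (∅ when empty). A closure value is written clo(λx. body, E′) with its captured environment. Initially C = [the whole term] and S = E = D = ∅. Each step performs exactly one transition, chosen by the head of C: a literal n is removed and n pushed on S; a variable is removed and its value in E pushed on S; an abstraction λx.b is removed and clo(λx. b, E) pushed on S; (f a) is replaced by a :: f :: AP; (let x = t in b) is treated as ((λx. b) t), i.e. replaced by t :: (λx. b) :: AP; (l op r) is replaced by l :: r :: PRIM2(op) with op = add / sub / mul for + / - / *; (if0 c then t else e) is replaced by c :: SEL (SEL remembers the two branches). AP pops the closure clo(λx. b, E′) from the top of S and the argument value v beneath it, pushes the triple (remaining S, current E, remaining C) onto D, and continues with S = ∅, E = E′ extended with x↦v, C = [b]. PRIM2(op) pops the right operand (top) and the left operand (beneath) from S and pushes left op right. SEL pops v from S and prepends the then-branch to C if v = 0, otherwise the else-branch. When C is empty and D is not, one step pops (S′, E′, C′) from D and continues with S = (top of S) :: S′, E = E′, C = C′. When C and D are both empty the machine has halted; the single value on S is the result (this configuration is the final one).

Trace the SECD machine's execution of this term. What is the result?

[0] ⟨S=∅; E=∅; C=[((λw. ((λx. x) 7)) (2 * 6))]; D=∅⟩
[1] ⟨S=∅; E=∅; C=[(2 * 6) :: (λw. ((λx. x) 7)) :: AP]; D=∅⟩
[2] ⟨S=∅; E=∅; C=[2 :: 6 :: PRIM2(mul) :: (λw. ((λx. x) 7)) :: AP]; D=∅⟩
[3] ⟨S=[2]; E=∅; C=[6 :: PRIM2(mul) :: (λw. ((λx. x) 7)) :: AP]; D=∅⟩
[4] ⟨S=[6 :: 2]; E=∅; C=[PRIM2(mul) :: (λw. ((λx. x) 7)) :: AP]; D=∅⟩
[5] ⟨S=[12]; E=∅; C=[(λw. ((λx. x) 7)) :: AP]; D=∅⟩
[6] ⟨S=[clo(λw. ((λx. x) 7), ∅) :: 12]; E=∅; C=[AP]; D=∅⟩
[7] ⟨S=∅; E={w↦12}; C=[((λx. x) 7)]; D=[(∅, ∅, ∅)]⟩
[8] ⟨S=∅; E={w↦12}; C=[7 :: (λx. x) :: AP]; D=[(∅, ∅, ∅)]⟩
[9] ⟨S=[7]; E={w↦12}; C=[(λx. x) :: AP]; D=[(∅, ∅, ∅)]⟩
[10] ⟨S=[clo(λx. x, {w↦12}) :: 7]; E={w↦12}; C=[AP]; D=[(∅, ∅, ∅)]⟩
[11] ⟨S=∅; E={x↦7, w↦12}; C=[x]; D=[(∅, {w↦12}, ∅) :: (∅, ∅, ∅)]⟩
[12] ⟨S=[7]; E={x↦7, w↦12}; C=∅; D=[(∅, {w↦12}, ∅) :: (∅, ∅, ∅)]⟩
[13] ⟨S=[7]; E={w↦12}; C=∅; D=[(∅, ∅, ∅)]⟩
[14] ⟨S=[7]; E=∅; C=∅; D=∅⟩
→ final value 7

Answer: 7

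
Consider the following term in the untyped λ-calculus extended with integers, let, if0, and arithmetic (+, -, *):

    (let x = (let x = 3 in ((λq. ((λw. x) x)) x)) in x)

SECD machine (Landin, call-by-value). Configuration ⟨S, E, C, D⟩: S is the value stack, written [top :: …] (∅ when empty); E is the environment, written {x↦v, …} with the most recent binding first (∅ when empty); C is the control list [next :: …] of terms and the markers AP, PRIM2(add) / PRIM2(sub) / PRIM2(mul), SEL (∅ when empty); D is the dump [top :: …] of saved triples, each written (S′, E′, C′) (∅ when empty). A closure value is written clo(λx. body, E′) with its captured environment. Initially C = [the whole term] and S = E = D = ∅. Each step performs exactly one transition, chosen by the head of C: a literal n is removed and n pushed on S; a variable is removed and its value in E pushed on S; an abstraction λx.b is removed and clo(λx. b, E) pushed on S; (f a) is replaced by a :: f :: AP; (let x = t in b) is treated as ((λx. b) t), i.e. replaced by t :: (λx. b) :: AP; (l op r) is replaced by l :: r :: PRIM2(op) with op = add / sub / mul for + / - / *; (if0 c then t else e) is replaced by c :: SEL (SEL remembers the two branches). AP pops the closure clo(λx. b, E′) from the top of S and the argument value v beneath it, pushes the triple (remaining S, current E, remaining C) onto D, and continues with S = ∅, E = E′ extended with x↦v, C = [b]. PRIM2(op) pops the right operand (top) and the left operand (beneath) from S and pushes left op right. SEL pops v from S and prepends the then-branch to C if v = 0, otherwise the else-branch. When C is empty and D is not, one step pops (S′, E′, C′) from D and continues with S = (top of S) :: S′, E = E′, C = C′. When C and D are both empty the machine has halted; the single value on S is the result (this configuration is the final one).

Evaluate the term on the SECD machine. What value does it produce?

Answer: 3

Derivation:
t=0: ⟨S=∅; E=∅; C=[(let x = (let x = 3 in ((λq. ((λw. x) x)) x)) in x)]; D=∅⟩
t=1: ⟨S=∅; E=∅; C=[(let x = 3 in ((λq. ((λw. x) x)) x)) :: (λx. x) :: AP]; D=∅⟩
t=2: ⟨S=∅; E=∅; C=[3 :: (λx. ((λq. ((λw. x) x)) x)) :: AP :: (λx. x) :: AP]; D=∅⟩
t=3: ⟨S=[3]; E=∅; C=[(λx. ((λq. ((λw. x) x)) x)) :: AP :: (λx. x) :: AP]; D=∅⟩
t=4: ⟨S=[clo(λx. ((λq. ((λw. x) x)) x), ∅) :: 3]; E=∅; C=[AP :: (λx. x) :: AP]; D=∅⟩
t=5: ⟨S=∅; E={x↦3}; C=[((λq. ((λw. x) x)) x)]; D=[(∅, ∅, [(λx. x) :: AP])]⟩
t=6: ⟨S=∅; E={x↦3}; C=[x :: (λq. ((λw. x) x)) :: AP]; D=[(∅, ∅, [(λx. x) :: AP])]⟩
t=7: ⟨S=[3]; E={x↦3}; C=[(λq. ((λw. x) x)) :: AP]; D=[(∅, ∅, [(λx. x) :: AP])]⟩
t=8: ⟨S=[clo(λq. ((λw. x) x), {x↦3}) :: 3]; E={x↦3}; C=[AP]; D=[(∅, ∅, [(λx. x) :: AP])]⟩
t=9: ⟨S=∅; E={q↦3, x↦3}; C=[((λw. x) x)]; D=[(∅, {x↦3}, ∅) :: (∅, ∅, [(λx. x) :: AP])]⟩
t=10: ⟨S=∅; E={q↦3, x↦3}; C=[x :: (λw. x) :: AP]; D=[(∅, {x↦3}, ∅) :: (∅, ∅, [(λx. x) :: AP])]⟩
t=11: ⟨S=[3]; E={q↦3, x↦3}; C=[(λw. x) :: AP]; D=[(∅, {x↦3}, ∅) :: (∅, ∅, [(λx. x) :: AP])]⟩
t=12: ⟨S=[clo(λw. x, {q↦3, x↦3}) :: 3]; E={q↦3, x↦3}; C=[AP]; D=[(∅, {x↦3}, ∅) :: (∅, ∅, [(λx. x) :: AP])]⟩
t=13: ⟨S=∅; E={w↦3, q↦3, x↦3}; C=[x]; D=[(∅, {q↦3, x↦3}, ∅) :: (∅, {x↦3}, ∅) :: (∅, ∅, [(λx. x) :: AP])]⟩
t=14: ⟨S=[3]; E={w↦3, q↦3, x↦3}; C=∅; D=[(∅, {q↦3, x↦3}, ∅) :: (∅, {x↦3}, ∅) :: (∅, ∅, [(λx. x) :: AP])]⟩
t=15: ⟨S=[3]; E={q↦3, x↦3}; C=∅; D=[(∅, {x↦3}, ∅) :: (∅, ∅, [(λx. x) :: AP])]⟩
t=16: ⟨S=[3]; E={x↦3}; C=∅; D=[(∅, ∅, [(λx. x) :: AP])]⟩
t=17: ⟨S=[3]; E=∅; C=[(λx. x) :: AP]; D=∅⟩
t=18: ⟨S=[clo(λx. x, ∅) :: 3]; E=∅; C=[AP]; D=∅⟩
t=19: ⟨S=∅; E={x↦3}; C=[x]; D=[(∅, ∅, ∅)]⟩
t=20: ⟨S=[3]; E={x↦3}; C=∅; D=[(∅, ∅, ∅)]⟩
t=21: ⟨S=[3]; E=∅; C=∅; D=∅⟩
→ final value 3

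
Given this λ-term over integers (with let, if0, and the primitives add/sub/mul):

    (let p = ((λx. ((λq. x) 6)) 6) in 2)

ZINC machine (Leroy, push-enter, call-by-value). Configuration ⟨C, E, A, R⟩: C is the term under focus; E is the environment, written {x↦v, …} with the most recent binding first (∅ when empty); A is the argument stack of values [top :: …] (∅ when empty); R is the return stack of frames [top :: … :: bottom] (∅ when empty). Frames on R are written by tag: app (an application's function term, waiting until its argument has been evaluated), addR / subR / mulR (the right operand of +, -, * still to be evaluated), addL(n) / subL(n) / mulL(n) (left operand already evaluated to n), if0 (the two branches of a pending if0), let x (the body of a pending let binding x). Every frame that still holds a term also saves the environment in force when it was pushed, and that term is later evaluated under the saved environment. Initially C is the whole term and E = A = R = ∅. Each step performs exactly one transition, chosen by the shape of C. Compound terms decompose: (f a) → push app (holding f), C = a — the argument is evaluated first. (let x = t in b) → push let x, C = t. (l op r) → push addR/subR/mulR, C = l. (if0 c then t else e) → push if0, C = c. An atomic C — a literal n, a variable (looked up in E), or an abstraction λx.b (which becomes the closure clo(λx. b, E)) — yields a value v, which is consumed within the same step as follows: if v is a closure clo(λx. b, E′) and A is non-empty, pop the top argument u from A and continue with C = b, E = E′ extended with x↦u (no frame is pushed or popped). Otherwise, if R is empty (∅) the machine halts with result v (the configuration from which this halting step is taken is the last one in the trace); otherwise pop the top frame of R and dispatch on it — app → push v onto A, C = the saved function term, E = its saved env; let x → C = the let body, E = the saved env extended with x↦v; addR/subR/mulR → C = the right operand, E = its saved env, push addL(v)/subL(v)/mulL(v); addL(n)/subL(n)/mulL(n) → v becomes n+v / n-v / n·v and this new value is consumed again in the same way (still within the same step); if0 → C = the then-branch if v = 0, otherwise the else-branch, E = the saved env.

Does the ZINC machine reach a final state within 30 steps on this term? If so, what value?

[0] [C=(let p = ((λx. ((λq. x) 6)) 6) in 2) | E=∅ | A=∅ | R=∅]
[1] [C=((λx. ((λq. x) 6)) 6) | E=∅ | A=∅ | R=[let p]]
[2] [C=6 | E=∅ | A=∅ | R=[app :: let p]]
[3] [C=(λx. ((λq. x) 6)) | E=∅ | A=[6] | R=[let p]]
[4] [C=((λq. x) 6) | E={x↦6} | A=∅ | R=[let p]]
[5] [C=6 | E={x↦6} | A=∅ | R=[app :: let p]]
[6] [C=(λq. x) | E={x↦6} | A=[6] | R=[let p]]
[7] [C=x | E={q↦6, x↦6} | A=∅ | R=[let p]]
[8] [C=2 | E={p↦6} | A=∅ | R=∅]
→ final value 2

Answer: 2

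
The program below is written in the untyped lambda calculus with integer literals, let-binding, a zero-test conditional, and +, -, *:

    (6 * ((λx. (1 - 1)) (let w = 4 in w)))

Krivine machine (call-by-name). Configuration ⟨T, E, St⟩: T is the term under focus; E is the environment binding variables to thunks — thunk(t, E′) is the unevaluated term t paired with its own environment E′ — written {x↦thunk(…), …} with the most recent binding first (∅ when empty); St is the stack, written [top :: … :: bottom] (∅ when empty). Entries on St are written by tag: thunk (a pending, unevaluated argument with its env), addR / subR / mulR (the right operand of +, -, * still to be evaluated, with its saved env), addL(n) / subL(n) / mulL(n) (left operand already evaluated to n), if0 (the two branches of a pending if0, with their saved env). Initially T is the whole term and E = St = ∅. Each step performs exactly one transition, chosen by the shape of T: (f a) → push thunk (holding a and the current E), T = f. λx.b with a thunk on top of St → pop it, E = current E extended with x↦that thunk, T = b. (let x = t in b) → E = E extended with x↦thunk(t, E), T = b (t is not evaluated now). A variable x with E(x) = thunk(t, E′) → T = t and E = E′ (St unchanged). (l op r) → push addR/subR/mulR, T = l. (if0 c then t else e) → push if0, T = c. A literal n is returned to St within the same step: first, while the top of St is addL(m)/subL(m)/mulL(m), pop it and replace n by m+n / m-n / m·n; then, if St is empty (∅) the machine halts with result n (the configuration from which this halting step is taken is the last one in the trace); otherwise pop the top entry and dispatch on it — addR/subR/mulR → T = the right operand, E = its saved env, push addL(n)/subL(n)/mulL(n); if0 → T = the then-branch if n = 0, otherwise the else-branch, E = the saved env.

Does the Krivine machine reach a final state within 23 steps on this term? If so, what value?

step 0: <T=(6 * ((λx. (1 - 1)) (let w = 4 in w))), E=∅, St=∅>
step 1: <T=6, E=∅, St=[mulR]>
step 2: <T=((λx. (1 - 1)) (let w = 4 in w)), E=∅, St=[mulL(6)]>
step 3: <T=(λx. (1 - 1)), E=∅, St=[thunk :: mulL(6)]>
step 4: <T=(1 - 1), E={x↦thunk((let w = 4 in w), ∅)}, St=[mulL(6)]>
step 5: <T=1, E={x↦thunk((let w = 4 in w), ∅)}, St=[subR :: mulL(6)]>
step 6: <T=1, E={x↦thunk((let w = 4 in w), ∅)}, St=[subL(1) :: mulL(6)]>
→ final value 0

Answer: 0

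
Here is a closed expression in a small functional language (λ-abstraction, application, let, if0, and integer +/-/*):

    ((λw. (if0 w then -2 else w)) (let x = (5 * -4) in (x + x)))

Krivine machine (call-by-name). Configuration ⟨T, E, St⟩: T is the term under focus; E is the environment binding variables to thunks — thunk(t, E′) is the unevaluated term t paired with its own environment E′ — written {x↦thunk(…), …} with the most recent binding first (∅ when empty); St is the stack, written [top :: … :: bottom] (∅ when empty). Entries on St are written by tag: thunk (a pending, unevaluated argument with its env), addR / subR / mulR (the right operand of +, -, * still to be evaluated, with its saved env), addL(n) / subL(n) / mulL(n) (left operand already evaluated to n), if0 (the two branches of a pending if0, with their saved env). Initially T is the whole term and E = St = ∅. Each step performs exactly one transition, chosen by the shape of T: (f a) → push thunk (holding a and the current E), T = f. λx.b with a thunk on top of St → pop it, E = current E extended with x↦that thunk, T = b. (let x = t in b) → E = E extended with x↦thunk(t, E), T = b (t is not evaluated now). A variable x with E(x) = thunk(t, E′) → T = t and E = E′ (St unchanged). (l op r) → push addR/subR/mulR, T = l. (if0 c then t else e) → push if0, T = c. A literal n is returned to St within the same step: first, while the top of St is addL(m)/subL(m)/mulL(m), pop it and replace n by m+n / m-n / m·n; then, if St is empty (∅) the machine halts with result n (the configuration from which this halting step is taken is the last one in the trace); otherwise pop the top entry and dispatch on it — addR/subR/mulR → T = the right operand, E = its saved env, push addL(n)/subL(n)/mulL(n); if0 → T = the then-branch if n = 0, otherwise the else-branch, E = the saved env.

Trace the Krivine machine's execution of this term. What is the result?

0. [T=((λw. (if0 w then -2 else w)) (let x = (5 * -4) in (x + x))) | E=∅ | St=∅]
1. [T=(λw. (if0 w then -2 else w)) | E=∅ | St=[thunk]]
2. [T=(if0 w then -2 else w) | E={w↦thunk((let x = (5 * -4) in (x + x)), ∅)} | St=∅]
3. [T=w | E={w↦thunk((let x = (5 * -4) in (x + x)), ∅)} | St=[if0]]
4. [T=(let x = (5 * -4) in (x + x)) | E=∅ | St=[if0]]
5. [T=(x + x) | E={x↦thunk((5 * -4), ∅)} | St=[if0]]
6. [T=x | E={x↦thunk((5 * -4), ∅)} | St=[addR :: if0]]
7. [T=(5 * -4) | E=∅ | St=[addR :: if0]]
8. [T=5 | E=∅ | St=[mulR :: addR :: if0]]
9. [T=-4 | E=∅ | St=[mulL(5) :: addR :: if0]]
10. [T=x | E={x↦thunk((5 * -4), ∅)} | St=[addL(-20) :: if0]]
11. [T=(5 * -4) | E=∅ | St=[addL(-20) :: if0]]
12. [T=5 | E=∅ | St=[mulR :: addL(-20) :: if0]]
13. [T=-4 | E=∅ | St=[mulL(5) :: addL(-20) :: if0]]
14. [T=w | E={w↦thunk((let x = (5 * -4) in (x + x)), ∅)} | St=∅]
15. [T=(let x = (5 * -4) in (x + x)) | E=∅ | St=∅]
16. [T=(x + x) | E={x↦thunk((5 * -4), ∅)} | St=∅]
17. [T=x | E={x↦thunk((5 * -4), ∅)} | St=[addR]]
18. [T=(5 * -4) | E=∅ | St=[addR]]
19. [T=5 | E=∅ | St=[mulR :: addR]]
20. [T=-4 | E=∅ | St=[mulL(5) :: addR]]
21. [T=x | E={x↦thunk((5 * -4), ∅)} | St=[addL(-20)]]
22. [T=(5 * -4) | E=∅ | St=[addL(-20)]]
23. [T=5 | E=∅ | St=[mulR :: addL(-20)]]
24. [T=-4 | E=∅ | St=[mulL(5) :: addL(-20)]]
→ final value -40

Answer: -40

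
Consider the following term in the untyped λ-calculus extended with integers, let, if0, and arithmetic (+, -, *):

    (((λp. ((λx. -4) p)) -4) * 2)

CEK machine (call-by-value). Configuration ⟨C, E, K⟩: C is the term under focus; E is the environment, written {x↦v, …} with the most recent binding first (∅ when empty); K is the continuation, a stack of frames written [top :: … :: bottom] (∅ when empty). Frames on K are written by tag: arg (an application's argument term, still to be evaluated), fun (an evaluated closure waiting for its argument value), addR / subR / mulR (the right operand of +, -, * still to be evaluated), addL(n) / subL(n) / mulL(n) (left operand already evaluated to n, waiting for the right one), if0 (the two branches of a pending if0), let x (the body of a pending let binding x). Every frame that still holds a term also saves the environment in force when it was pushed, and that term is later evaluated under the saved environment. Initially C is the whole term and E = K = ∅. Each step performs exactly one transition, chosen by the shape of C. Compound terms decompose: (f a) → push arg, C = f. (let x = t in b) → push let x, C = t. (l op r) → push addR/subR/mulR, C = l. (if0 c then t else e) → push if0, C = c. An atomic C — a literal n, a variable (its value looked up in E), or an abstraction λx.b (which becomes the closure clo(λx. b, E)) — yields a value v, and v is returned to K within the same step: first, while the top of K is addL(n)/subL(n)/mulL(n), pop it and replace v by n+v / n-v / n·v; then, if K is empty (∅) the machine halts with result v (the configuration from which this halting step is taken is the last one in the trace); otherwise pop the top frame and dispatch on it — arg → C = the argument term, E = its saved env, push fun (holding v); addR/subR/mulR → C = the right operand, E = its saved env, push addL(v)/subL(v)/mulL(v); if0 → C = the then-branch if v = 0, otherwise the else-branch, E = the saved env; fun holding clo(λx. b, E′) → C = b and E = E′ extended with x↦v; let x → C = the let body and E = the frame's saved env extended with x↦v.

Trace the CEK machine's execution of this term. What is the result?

Answer: -8

Machine steps:
step 0: <C=(((λp. ((λx. -4) p)) -4) * 2), E=∅, K=∅>
step 1: <C=((λp. ((λx. -4) p)) -4), E=∅, K=[mulR]>
step 2: <C=(λp. ((λx. -4) p)), E=∅, K=[arg :: mulR]>
step 3: <C=-4, E=∅, K=[fun :: mulR]>
step 4: <C=((λx. -4) p), E={p↦-4}, K=[mulR]>
step 5: <C=(λx. -4), E={p↦-4}, K=[arg :: mulR]>
step 6: <C=p, E={p↦-4}, K=[fun :: mulR]>
step 7: <C=-4, E={x↦-4, p↦-4}, K=[mulR]>
step 8: <C=2, E=∅, K=[mulL(-4)]>
→ final value -8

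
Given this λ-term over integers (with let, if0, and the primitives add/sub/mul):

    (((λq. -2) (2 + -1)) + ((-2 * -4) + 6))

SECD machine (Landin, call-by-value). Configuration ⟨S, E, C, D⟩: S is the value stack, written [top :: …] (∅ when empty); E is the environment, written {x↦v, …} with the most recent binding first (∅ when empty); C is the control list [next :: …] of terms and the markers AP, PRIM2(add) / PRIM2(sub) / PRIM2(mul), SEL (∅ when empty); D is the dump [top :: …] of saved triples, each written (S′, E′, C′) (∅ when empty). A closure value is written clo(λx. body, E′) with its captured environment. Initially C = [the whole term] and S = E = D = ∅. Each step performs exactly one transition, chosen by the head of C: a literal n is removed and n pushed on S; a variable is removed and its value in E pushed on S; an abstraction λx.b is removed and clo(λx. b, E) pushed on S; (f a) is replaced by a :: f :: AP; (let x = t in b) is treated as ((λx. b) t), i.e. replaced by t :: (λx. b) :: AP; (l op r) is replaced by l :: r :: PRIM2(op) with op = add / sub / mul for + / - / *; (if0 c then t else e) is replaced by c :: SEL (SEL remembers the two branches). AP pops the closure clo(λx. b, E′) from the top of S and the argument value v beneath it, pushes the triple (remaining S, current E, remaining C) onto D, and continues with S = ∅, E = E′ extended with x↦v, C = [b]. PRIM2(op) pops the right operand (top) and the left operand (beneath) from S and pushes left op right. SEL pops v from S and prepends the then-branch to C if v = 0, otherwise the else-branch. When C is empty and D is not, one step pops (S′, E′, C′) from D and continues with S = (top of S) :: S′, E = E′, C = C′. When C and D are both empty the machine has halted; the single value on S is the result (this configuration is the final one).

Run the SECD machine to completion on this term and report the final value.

0. ⟨S=∅; E=∅; C=[(((λq. -2) (2 + -1)) + ((-2 * -4) + 6))]; D=∅⟩
1. ⟨S=∅; E=∅; C=[((λq. -2) (2 + -1)) :: ((-2 * -4) + 6) :: PRIM2(add)]; D=∅⟩
2. ⟨S=∅; E=∅; C=[(2 + -1) :: (λq. -2) :: AP :: ((-2 * -4) + 6) :: PRIM2(add)]; D=∅⟩
3. ⟨S=∅; E=∅; C=[2 :: -1 :: PRIM2(add) :: (λq. -2) :: AP :: ((-2 * -4) + 6) :: PRIM2(add)]; D=∅⟩
4. ⟨S=[2]; E=∅; C=[-1 :: PRIM2(add) :: (λq. -2) :: AP :: ((-2 * -4) + 6) :: PRIM2(add)]; D=∅⟩
5. ⟨S=[-1 :: 2]; E=∅; C=[PRIM2(add) :: (λq. -2) :: AP :: ((-2 * -4) + 6) :: PRIM2(add)]; D=∅⟩
6. ⟨S=[1]; E=∅; C=[(λq. -2) :: AP :: ((-2 * -4) + 6) :: PRIM2(add)]; D=∅⟩
7. ⟨S=[clo(λq. -2, ∅) :: 1]; E=∅; C=[AP :: ((-2 * -4) + 6) :: PRIM2(add)]; D=∅⟩
8. ⟨S=∅; E={q↦1}; C=[-2]; D=[(∅, ∅, [((-2 * -4) + 6) :: PRIM2(add)])]⟩
9. ⟨S=[-2]; E={q↦1}; C=∅; D=[(∅, ∅, [((-2 * -4) + 6) :: PRIM2(add)])]⟩
10. ⟨S=[-2]; E=∅; C=[((-2 * -4) + 6) :: PRIM2(add)]; D=∅⟩
11. ⟨S=[-2]; E=∅; C=[(-2 * -4) :: 6 :: PRIM2(add) :: PRIM2(add)]; D=∅⟩
12. ⟨S=[-2]; E=∅; C=[-2 :: -4 :: PRIM2(mul) :: 6 :: PRIM2(add) :: PRIM2(add)]; D=∅⟩
13. ⟨S=[-2 :: -2]; E=∅; C=[-4 :: PRIM2(mul) :: 6 :: PRIM2(add) :: PRIM2(add)]; D=∅⟩
14. ⟨S=[-4 :: -2 :: -2]; E=∅; C=[PRIM2(mul) :: 6 :: PRIM2(add) :: PRIM2(add)]; D=∅⟩
15. ⟨S=[8 :: -2]; E=∅; C=[6 :: PRIM2(add) :: PRIM2(add)]; D=∅⟩
16. ⟨S=[6 :: 8 :: -2]; E=∅; C=[PRIM2(add) :: PRIM2(add)]; D=∅⟩
17. ⟨S=[14 :: -2]; E=∅; C=[PRIM2(add)]; D=∅⟩
18. ⟨S=[12]; E=∅; C=∅; D=∅⟩
→ final value 12

Answer: 12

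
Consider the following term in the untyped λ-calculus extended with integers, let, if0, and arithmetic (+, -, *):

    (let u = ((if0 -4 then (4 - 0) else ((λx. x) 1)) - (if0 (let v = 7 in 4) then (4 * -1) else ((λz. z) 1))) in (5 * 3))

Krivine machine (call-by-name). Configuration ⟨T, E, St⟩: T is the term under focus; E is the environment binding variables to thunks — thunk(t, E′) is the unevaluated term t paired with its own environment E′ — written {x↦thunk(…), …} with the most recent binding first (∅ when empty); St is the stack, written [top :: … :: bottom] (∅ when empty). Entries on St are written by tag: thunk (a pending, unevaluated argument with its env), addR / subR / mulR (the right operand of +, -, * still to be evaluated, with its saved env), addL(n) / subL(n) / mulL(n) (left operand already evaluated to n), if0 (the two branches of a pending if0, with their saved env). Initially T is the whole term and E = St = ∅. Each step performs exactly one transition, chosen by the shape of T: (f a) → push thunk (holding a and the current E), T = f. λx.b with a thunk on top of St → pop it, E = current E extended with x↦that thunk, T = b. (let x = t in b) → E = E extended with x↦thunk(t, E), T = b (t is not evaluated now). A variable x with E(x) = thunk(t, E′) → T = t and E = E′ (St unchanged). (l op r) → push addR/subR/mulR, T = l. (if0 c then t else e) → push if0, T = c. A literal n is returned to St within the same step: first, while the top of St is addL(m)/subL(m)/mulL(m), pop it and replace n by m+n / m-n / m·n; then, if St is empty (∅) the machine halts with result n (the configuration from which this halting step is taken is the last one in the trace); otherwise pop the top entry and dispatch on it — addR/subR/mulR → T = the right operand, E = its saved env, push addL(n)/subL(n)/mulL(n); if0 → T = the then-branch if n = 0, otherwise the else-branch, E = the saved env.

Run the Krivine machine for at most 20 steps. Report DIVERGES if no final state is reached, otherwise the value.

t=0: ⟨T=(let u = ((if0 -4 then (4 - 0) else ((λx. x) 1)) - (if0 (let v = 7 in 4) then (4 * -1) else ((λz. z) 1))) in (5 * 3)); E=∅; St=∅⟩
t=1: ⟨T=(5 * 3); E={u↦thunk(((if0 -4 then (4 - 0) else ((λx. x) 1)) - (if0 (let v = 7 in 4) then (4 * -1) else ((λz. z) 1))), ∅)}; St=∅⟩
t=2: ⟨T=5; E={u↦thunk(((if0 -4 then (4 - 0) else ((λx. x) 1)) - (if0 (let v = 7 in 4) then (4 * -1) else ((λz. z) 1))), ∅)}; St=[mulR]⟩
t=3: ⟨T=3; E={u↦thunk(((if0 -4 then (4 - 0) else ((λx. x) 1)) - (if0 (let v = 7 in 4) then (4 * -1) else ((λz. z) 1))), ∅)}; St=[mulL(5)]⟩
→ final value 15

Answer: 15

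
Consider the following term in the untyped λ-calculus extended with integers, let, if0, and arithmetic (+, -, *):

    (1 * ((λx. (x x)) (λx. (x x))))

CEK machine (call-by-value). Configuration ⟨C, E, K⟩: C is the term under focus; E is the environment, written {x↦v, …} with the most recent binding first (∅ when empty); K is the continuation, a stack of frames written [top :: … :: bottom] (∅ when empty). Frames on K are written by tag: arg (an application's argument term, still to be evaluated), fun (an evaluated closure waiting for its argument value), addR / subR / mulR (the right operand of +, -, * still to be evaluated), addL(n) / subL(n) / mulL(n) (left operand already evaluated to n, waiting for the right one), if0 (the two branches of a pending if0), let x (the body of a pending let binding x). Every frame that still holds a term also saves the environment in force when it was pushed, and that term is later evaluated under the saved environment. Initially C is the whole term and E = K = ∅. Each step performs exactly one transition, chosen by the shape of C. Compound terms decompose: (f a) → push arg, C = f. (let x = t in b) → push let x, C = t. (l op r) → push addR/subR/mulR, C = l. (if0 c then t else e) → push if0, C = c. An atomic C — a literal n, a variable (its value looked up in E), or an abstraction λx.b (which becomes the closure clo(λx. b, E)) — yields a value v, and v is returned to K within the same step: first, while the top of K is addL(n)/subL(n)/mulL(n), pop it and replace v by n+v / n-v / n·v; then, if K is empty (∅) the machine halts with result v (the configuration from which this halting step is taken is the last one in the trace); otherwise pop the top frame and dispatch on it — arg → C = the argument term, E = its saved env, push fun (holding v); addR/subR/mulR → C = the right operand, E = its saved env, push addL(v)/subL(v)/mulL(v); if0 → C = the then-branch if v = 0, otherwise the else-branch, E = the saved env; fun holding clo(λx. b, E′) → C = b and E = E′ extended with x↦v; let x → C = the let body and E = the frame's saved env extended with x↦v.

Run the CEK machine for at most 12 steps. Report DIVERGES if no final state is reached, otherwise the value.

0. ⟨C=(1 * ((λx. (x x)) (λx. (x x)))); E=∅; K=∅⟩
1. ⟨C=1; E=∅; K=[mulR]⟩
2. ⟨C=((λx. (x x)) (λx. (x x))); E=∅; K=[mulL(1)]⟩
3. ⟨C=(λx. (x x)); E=∅; K=[arg :: mulL(1)]⟩
4. ⟨C=(λx. (x x)); E=∅; K=[fun :: mulL(1)]⟩
5. ⟨C=(x x); E={x↦clo(λx. (x x), ∅)}; K=[mulL(1)]⟩
6. ⟨C=x; E={x↦clo(λx. (x x), ∅)}; K=[arg :: mulL(1)]⟩
7. ⟨C=x; E={x↦clo(λx. (x x), ∅)}; K=[fun :: mulL(1)]⟩
… configuration repeats with period 3 (steps 5–7 recur indefinitely) …

Answer: DIVERGES (no final state within 12 steps)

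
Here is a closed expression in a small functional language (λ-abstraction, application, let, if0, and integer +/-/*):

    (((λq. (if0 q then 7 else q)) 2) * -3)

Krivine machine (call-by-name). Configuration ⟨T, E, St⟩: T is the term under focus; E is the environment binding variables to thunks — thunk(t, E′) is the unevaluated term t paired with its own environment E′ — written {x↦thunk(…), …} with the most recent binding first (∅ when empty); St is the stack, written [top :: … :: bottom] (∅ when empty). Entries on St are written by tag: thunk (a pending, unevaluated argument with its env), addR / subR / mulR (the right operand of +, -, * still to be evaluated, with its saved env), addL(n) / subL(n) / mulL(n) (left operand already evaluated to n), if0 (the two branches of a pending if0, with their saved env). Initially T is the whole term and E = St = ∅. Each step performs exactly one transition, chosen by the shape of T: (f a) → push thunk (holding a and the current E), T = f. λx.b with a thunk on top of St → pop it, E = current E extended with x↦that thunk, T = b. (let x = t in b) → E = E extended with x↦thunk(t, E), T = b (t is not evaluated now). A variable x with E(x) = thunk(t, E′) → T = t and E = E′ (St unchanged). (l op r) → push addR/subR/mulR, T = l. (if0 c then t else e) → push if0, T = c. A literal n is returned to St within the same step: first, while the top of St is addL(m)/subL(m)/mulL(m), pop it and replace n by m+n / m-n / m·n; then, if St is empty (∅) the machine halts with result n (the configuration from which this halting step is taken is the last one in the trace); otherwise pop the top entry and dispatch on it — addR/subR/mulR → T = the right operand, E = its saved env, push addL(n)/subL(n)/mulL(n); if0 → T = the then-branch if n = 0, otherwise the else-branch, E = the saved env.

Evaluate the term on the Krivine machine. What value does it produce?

0. [T=(((λq. (if0 q then 7 else q)) 2) * -3) | E=∅ | St=∅]
1. [T=((λq. (if0 q then 7 else q)) 2) | E=∅ | St=[mulR]]
2. [T=(λq. (if0 q then 7 else q)) | E=∅ | St=[thunk :: mulR]]
3. [T=(if0 q then 7 else q) | E={q↦thunk(2, ∅)} | St=[mulR]]
4. [T=q | E={q↦thunk(2, ∅)} | St=[if0 :: mulR]]
5. [T=2 | E=∅ | St=[if0 :: mulR]]
6. [T=q | E={q↦thunk(2, ∅)} | St=[mulR]]
7. [T=2 | E=∅ | St=[mulR]]
8. [T=-3 | E=∅ | St=[mulL(2)]]
→ final value -6

Answer: -6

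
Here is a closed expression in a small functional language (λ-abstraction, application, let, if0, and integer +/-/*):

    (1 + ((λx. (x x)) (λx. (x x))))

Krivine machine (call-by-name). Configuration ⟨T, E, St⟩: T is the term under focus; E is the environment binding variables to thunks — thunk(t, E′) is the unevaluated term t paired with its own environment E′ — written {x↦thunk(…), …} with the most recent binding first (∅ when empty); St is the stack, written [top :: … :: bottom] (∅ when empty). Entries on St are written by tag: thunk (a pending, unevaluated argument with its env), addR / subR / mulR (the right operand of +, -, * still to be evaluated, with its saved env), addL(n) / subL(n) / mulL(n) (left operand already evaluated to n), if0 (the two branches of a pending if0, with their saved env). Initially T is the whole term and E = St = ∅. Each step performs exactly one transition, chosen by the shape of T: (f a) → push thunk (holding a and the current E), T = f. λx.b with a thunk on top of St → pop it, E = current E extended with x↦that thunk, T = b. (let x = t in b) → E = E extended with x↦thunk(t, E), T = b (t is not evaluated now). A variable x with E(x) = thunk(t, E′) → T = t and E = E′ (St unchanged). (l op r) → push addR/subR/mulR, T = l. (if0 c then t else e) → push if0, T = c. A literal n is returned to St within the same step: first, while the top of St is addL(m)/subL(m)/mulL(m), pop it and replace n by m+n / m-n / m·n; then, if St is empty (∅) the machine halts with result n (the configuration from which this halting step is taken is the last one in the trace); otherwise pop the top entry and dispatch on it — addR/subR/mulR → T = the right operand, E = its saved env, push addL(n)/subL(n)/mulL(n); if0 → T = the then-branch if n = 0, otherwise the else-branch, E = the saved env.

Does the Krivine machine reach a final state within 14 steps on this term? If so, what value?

Answer: DIVERGES (no final state within 14 steps)

Machine steps:
0. <T=(1 + ((λx. (x x)) (λx. (x x)))), E=∅, St=∅>
1. <T=1, E=∅, St=[addR]>
2. <T=((λx. (x x)) (λx. (x x))), E=∅, St=[addL(1)]>
3. <T=(λx. (x x)), E=∅, St=[thunk :: addL(1)]>
4. <T=(x x), E={x↦thunk((λx. (x x)), ∅)}, St=[addL(1)]>
5. <T=x, E={x↦thunk((λx. (x x)), ∅)}, St=[thunk :: addL(1)]>
6. <T=(λx. (x x)), E=∅, St=[thunk :: addL(1)]>
7. <T=(x x), E={x↦thunk(x, {x↦thunk((λx. (x x)), ∅)})}, St=[addL(1)]>
8. <T=x, E={x↦thunk(x, {x↦thunk((λx. (x x)), ∅)})}, St=[thunk :: addL(1)]>
9. <T=x, E={x↦thunk((λx. (x x)), ∅)}, St=[thunk :: addL(1)]>
10. <T=(λx. (x x)), E=∅, St=[thunk :: addL(1)]>
11. <T=(x x), E={x↦thunk(x, {x↦thunk(x, {x↦thunk((λx. (x x)), ∅)})})}, St=[addL(1)]>
12. <T=x, E={x↦thunk(x, {x↦thunk(x, {x↦thunk((λx. (x x)), ∅)})})}, St=[thunk :: addL(1)]>
13. <T=x, E={x↦thunk(x, {x↦thunk((λx. (x x)), ∅)})}, St=[thunk :: addL(1)]>
14. <T=x, E={x↦thunk((λx. (x x)), ∅)}, St=[thunk :: addL(1)]>
→ 14 transitions taken and the configuration is still not final: no result within 14 steps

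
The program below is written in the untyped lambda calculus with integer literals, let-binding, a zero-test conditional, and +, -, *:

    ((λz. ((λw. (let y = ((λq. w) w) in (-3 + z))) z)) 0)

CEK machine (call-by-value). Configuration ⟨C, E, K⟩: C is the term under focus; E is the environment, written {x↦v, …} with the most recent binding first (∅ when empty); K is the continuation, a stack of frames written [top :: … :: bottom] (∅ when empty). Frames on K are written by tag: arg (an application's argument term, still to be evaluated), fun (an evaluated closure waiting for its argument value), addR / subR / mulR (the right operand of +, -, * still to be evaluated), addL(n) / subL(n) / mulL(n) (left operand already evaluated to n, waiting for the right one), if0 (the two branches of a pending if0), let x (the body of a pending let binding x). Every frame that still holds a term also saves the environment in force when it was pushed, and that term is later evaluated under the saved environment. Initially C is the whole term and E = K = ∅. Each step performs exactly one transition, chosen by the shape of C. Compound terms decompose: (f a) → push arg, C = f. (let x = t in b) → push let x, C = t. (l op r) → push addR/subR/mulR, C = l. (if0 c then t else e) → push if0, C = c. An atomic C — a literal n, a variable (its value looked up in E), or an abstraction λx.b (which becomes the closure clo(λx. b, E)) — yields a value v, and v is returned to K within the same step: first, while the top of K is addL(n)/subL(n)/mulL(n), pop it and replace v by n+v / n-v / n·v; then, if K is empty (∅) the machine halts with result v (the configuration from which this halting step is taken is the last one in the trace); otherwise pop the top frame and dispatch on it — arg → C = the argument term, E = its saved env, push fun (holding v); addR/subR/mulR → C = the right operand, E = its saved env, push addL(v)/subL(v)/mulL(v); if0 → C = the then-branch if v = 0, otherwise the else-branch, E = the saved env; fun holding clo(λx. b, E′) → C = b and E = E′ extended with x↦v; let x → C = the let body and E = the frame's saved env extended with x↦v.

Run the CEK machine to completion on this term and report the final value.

step 0: [C=((λz. ((λw. (let y = ((λq. w) w) in (-3 + z))) z)) 0) | E=∅ | K=∅]
step 1: [C=(λz. ((λw. (let y = ((λq. w) w) in (-3 + z))) z)) | E=∅ | K=[arg]]
step 2: [C=0 | E=∅ | K=[fun]]
step 3: [C=((λw. (let y = ((λq. w) w) in (-3 + z))) z) | E={z↦0} | K=∅]
step 4: [C=(λw. (let y = ((λq. w) w) in (-3 + z))) | E={z↦0} | K=[arg]]
step 5: [C=z | E={z↦0} | K=[fun]]
step 6: [C=(let y = ((λq. w) w) in (-3 + z)) | E={w↦0, z↦0} | K=∅]
step 7: [C=((λq. w) w) | E={w↦0, z↦0} | K=[let y]]
step 8: [C=(λq. w) | E={w↦0, z↦0} | K=[arg :: let y]]
step 9: [C=w | E={w↦0, z↦0} | K=[fun :: let y]]
step 10: [C=w | E={q↦0, w↦0, z↦0} | K=[let y]]
step 11: [C=(-3 + z) | E={y↦0, w↦0, z↦0} | K=∅]
step 12: [C=-3 | E={y↦0, w↦0, z↦0} | K=[addR]]
step 13: [C=z | E={y↦0, w↦0, z↦0} | K=[addL(-3)]]
→ final value -3

Answer: -3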